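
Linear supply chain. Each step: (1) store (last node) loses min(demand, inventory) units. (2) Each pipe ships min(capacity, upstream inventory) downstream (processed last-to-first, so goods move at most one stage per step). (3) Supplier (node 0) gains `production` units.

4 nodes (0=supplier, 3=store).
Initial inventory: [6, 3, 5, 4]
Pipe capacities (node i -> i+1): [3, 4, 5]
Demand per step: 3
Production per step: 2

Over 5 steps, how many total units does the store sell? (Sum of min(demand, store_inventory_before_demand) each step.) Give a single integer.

Answer: 15

Derivation:
Step 1: sold=3 (running total=3) -> [5 3 3 6]
Step 2: sold=3 (running total=6) -> [4 3 3 6]
Step 3: sold=3 (running total=9) -> [3 3 3 6]
Step 4: sold=3 (running total=12) -> [2 3 3 6]
Step 5: sold=3 (running total=15) -> [2 2 3 6]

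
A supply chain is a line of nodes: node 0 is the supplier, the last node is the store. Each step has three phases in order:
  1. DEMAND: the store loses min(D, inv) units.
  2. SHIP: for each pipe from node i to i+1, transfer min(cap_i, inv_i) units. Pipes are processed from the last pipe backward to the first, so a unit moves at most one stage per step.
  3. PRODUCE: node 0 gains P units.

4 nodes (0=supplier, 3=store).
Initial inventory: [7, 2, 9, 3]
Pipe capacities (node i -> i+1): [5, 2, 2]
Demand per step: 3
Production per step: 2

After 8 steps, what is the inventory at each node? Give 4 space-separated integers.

Step 1: demand=3,sold=3 ship[2->3]=2 ship[1->2]=2 ship[0->1]=5 prod=2 -> inv=[4 5 9 2]
Step 2: demand=3,sold=2 ship[2->3]=2 ship[1->2]=2 ship[0->1]=4 prod=2 -> inv=[2 7 9 2]
Step 3: demand=3,sold=2 ship[2->3]=2 ship[1->2]=2 ship[0->1]=2 prod=2 -> inv=[2 7 9 2]
Step 4: demand=3,sold=2 ship[2->3]=2 ship[1->2]=2 ship[0->1]=2 prod=2 -> inv=[2 7 9 2]
Step 5: demand=3,sold=2 ship[2->3]=2 ship[1->2]=2 ship[0->1]=2 prod=2 -> inv=[2 7 9 2]
Step 6: demand=3,sold=2 ship[2->3]=2 ship[1->2]=2 ship[0->1]=2 prod=2 -> inv=[2 7 9 2]
Step 7: demand=3,sold=2 ship[2->3]=2 ship[1->2]=2 ship[0->1]=2 prod=2 -> inv=[2 7 9 2]
Step 8: demand=3,sold=2 ship[2->3]=2 ship[1->2]=2 ship[0->1]=2 prod=2 -> inv=[2 7 9 2]

2 7 9 2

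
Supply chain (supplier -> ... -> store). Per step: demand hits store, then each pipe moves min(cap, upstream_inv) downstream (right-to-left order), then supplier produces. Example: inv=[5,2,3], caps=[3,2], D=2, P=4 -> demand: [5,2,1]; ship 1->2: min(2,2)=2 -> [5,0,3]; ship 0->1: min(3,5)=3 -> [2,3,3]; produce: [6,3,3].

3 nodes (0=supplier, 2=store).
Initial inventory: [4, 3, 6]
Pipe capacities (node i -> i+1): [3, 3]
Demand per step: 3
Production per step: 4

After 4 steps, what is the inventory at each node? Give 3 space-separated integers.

Step 1: demand=3,sold=3 ship[1->2]=3 ship[0->1]=3 prod=4 -> inv=[5 3 6]
Step 2: demand=3,sold=3 ship[1->2]=3 ship[0->1]=3 prod=4 -> inv=[6 3 6]
Step 3: demand=3,sold=3 ship[1->2]=3 ship[0->1]=3 prod=4 -> inv=[7 3 6]
Step 4: demand=3,sold=3 ship[1->2]=3 ship[0->1]=3 prod=4 -> inv=[8 3 6]

8 3 6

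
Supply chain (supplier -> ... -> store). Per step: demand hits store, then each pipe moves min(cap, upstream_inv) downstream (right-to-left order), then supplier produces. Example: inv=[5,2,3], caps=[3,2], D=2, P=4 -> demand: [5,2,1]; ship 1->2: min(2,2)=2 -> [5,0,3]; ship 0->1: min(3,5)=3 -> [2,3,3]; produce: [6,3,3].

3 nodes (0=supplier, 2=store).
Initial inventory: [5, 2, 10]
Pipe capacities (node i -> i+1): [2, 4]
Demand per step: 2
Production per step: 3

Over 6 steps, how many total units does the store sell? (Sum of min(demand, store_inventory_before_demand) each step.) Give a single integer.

Answer: 12

Derivation:
Step 1: sold=2 (running total=2) -> [6 2 10]
Step 2: sold=2 (running total=4) -> [7 2 10]
Step 3: sold=2 (running total=6) -> [8 2 10]
Step 4: sold=2 (running total=8) -> [9 2 10]
Step 5: sold=2 (running total=10) -> [10 2 10]
Step 6: sold=2 (running total=12) -> [11 2 10]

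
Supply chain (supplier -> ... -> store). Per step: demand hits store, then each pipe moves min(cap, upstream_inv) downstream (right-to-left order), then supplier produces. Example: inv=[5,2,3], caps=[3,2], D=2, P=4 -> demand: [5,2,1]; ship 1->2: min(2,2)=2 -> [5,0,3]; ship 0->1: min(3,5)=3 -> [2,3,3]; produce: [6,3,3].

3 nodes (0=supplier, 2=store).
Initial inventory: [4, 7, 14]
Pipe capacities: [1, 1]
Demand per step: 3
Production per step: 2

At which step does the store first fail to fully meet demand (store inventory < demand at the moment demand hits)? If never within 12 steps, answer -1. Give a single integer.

Step 1: demand=3,sold=3 ship[1->2]=1 ship[0->1]=1 prod=2 -> [5 7 12]
Step 2: demand=3,sold=3 ship[1->2]=1 ship[0->1]=1 prod=2 -> [6 7 10]
Step 3: demand=3,sold=3 ship[1->2]=1 ship[0->1]=1 prod=2 -> [7 7 8]
Step 4: demand=3,sold=3 ship[1->2]=1 ship[0->1]=1 prod=2 -> [8 7 6]
Step 5: demand=3,sold=3 ship[1->2]=1 ship[0->1]=1 prod=2 -> [9 7 4]
Step 6: demand=3,sold=3 ship[1->2]=1 ship[0->1]=1 prod=2 -> [10 7 2]
Step 7: demand=3,sold=2 ship[1->2]=1 ship[0->1]=1 prod=2 -> [11 7 1]
Step 8: demand=3,sold=1 ship[1->2]=1 ship[0->1]=1 prod=2 -> [12 7 1]
Step 9: demand=3,sold=1 ship[1->2]=1 ship[0->1]=1 prod=2 -> [13 7 1]
Step 10: demand=3,sold=1 ship[1->2]=1 ship[0->1]=1 prod=2 -> [14 7 1]
Step 11: demand=3,sold=1 ship[1->2]=1 ship[0->1]=1 prod=2 -> [15 7 1]
Step 12: demand=3,sold=1 ship[1->2]=1 ship[0->1]=1 prod=2 -> [16 7 1]
First stockout at step 7

7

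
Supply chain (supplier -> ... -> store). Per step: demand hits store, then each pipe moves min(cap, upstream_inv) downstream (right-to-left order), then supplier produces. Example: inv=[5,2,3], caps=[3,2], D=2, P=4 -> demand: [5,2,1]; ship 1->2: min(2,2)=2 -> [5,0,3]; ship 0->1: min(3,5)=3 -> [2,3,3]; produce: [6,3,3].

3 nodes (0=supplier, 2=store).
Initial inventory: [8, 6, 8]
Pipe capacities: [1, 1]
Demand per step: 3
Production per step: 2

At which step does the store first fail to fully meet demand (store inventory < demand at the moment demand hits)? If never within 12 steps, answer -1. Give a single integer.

Step 1: demand=3,sold=3 ship[1->2]=1 ship[0->1]=1 prod=2 -> [9 6 6]
Step 2: demand=3,sold=3 ship[1->2]=1 ship[0->1]=1 prod=2 -> [10 6 4]
Step 3: demand=3,sold=3 ship[1->2]=1 ship[0->1]=1 prod=2 -> [11 6 2]
Step 4: demand=3,sold=2 ship[1->2]=1 ship[0->1]=1 prod=2 -> [12 6 1]
Step 5: demand=3,sold=1 ship[1->2]=1 ship[0->1]=1 prod=2 -> [13 6 1]
Step 6: demand=3,sold=1 ship[1->2]=1 ship[0->1]=1 prod=2 -> [14 6 1]
Step 7: demand=3,sold=1 ship[1->2]=1 ship[0->1]=1 prod=2 -> [15 6 1]
Step 8: demand=3,sold=1 ship[1->2]=1 ship[0->1]=1 prod=2 -> [16 6 1]
Step 9: demand=3,sold=1 ship[1->2]=1 ship[0->1]=1 prod=2 -> [17 6 1]
Step 10: demand=3,sold=1 ship[1->2]=1 ship[0->1]=1 prod=2 -> [18 6 1]
Step 11: demand=3,sold=1 ship[1->2]=1 ship[0->1]=1 prod=2 -> [19 6 1]
Step 12: demand=3,sold=1 ship[1->2]=1 ship[0->1]=1 prod=2 -> [20 6 1]
First stockout at step 4

4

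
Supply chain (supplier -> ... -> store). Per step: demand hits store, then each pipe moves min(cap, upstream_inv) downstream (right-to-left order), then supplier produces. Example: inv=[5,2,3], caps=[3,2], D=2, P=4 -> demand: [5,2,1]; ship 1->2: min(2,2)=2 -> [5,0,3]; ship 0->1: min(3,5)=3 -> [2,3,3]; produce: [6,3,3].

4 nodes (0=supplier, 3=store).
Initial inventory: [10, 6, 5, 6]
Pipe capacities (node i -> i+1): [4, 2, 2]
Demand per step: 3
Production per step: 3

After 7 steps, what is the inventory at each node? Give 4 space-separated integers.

Step 1: demand=3,sold=3 ship[2->3]=2 ship[1->2]=2 ship[0->1]=4 prod=3 -> inv=[9 8 5 5]
Step 2: demand=3,sold=3 ship[2->3]=2 ship[1->2]=2 ship[0->1]=4 prod=3 -> inv=[8 10 5 4]
Step 3: demand=3,sold=3 ship[2->3]=2 ship[1->2]=2 ship[0->1]=4 prod=3 -> inv=[7 12 5 3]
Step 4: demand=3,sold=3 ship[2->3]=2 ship[1->2]=2 ship[0->1]=4 prod=3 -> inv=[6 14 5 2]
Step 5: demand=3,sold=2 ship[2->3]=2 ship[1->2]=2 ship[0->1]=4 prod=3 -> inv=[5 16 5 2]
Step 6: demand=3,sold=2 ship[2->3]=2 ship[1->2]=2 ship[0->1]=4 prod=3 -> inv=[4 18 5 2]
Step 7: demand=3,sold=2 ship[2->3]=2 ship[1->2]=2 ship[0->1]=4 prod=3 -> inv=[3 20 5 2]

3 20 5 2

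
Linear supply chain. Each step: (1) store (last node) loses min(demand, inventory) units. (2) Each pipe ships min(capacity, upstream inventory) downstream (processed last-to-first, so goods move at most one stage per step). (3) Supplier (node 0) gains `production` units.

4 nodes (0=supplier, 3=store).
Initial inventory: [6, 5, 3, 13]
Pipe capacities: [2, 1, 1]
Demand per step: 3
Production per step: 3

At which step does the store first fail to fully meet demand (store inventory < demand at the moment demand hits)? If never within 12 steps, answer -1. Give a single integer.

Step 1: demand=3,sold=3 ship[2->3]=1 ship[1->2]=1 ship[0->1]=2 prod=3 -> [7 6 3 11]
Step 2: demand=3,sold=3 ship[2->3]=1 ship[1->2]=1 ship[0->1]=2 prod=3 -> [8 7 3 9]
Step 3: demand=3,sold=3 ship[2->3]=1 ship[1->2]=1 ship[0->1]=2 prod=3 -> [9 8 3 7]
Step 4: demand=3,sold=3 ship[2->3]=1 ship[1->2]=1 ship[0->1]=2 prod=3 -> [10 9 3 5]
Step 5: demand=3,sold=3 ship[2->3]=1 ship[1->2]=1 ship[0->1]=2 prod=3 -> [11 10 3 3]
Step 6: demand=3,sold=3 ship[2->3]=1 ship[1->2]=1 ship[0->1]=2 prod=3 -> [12 11 3 1]
Step 7: demand=3,sold=1 ship[2->3]=1 ship[1->2]=1 ship[0->1]=2 prod=3 -> [13 12 3 1]
Step 8: demand=3,sold=1 ship[2->3]=1 ship[1->2]=1 ship[0->1]=2 prod=3 -> [14 13 3 1]
Step 9: demand=3,sold=1 ship[2->3]=1 ship[1->2]=1 ship[0->1]=2 prod=3 -> [15 14 3 1]
Step 10: demand=3,sold=1 ship[2->3]=1 ship[1->2]=1 ship[0->1]=2 prod=3 -> [16 15 3 1]
Step 11: demand=3,sold=1 ship[2->3]=1 ship[1->2]=1 ship[0->1]=2 prod=3 -> [17 16 3 1]
Step 12: demand=3,sold=1 ship[2->3]=1 ship[1->2]=1 ship[0->1]=2 prod=3 -> [18 17 3 1]
First stockout at step 7

7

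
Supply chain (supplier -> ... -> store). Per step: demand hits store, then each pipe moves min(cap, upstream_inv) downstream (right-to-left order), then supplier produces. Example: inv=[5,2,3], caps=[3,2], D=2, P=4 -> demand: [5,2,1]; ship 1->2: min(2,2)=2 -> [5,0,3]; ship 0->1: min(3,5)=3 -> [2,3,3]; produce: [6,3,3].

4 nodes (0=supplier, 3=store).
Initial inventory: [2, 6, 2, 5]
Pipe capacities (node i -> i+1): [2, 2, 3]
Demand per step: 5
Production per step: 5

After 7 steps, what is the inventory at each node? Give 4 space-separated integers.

Step 1: demand=5,sold=5 ship[2->3]=2 ship[1->2]=2 ship[0->1]=2 prod=5 -> inv=[5 6 2 2]
Step 2: demand=5,sold=2 ship[2->3]=2 ship[1->2]=2 ship[0->1]=2 prod=5 -> inv=[8 6 2 2]
Step 3: demand=5,sold=2 ship[2->3]=2 ship[1->2]=2 ship[0->1]=2 prod=5 -> inv=[11 6 2 2]
Step 4: demand=5,sold=2 ship[2->3]=2 ship[1->2]=2 ship[0->1]=2 prod=5 -> inv=[14 6 2 2]
Step 5: demand=5,sold=2 ship[2->3]=2 ship[1->2]=2 ship[0->1]=2 prod=5 -> inv=[17 6 2 2]
Step 6: demand=5,sold=2 ship[2->3]=2 ship[1->2]=2 ship[0->1]=2 prod=5 -> inv=[20 6 2 2]
Step 7: demand=5,sold=2 ship[2->3]=2 ship[1->2]=2 ship[0->1]=2 prod=5 -> inv=[23 6 2 2]

23 6 2 2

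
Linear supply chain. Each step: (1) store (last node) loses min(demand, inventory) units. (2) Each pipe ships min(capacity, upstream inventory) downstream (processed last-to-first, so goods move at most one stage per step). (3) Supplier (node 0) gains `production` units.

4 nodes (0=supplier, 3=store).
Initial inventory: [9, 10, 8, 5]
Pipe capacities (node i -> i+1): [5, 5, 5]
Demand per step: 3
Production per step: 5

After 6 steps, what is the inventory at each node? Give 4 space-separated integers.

Step 1: demand=3,sold=3 ship[2->3]=5 ship[1->2]=5 ship[0->1]=5 prod=5 -> inv=[9 10 8 7]
Step 2: demand=3,sold=3 ship[2->3]=5 ship[1->2]=5 ship[0->1]=5 prod=5 -> inv=[9 10 8 9]
Step 3: demand=3,sold=3 ship[2->3]=5 ship[1->2]=5 ship[0->1]=5 prod=5 -> inv=[9 10 8 11]
Step 4: demand=3,sold=3 ship[2->3]=5 ship[1->2]=5 ship[0->1]=5 prod=5 -> inv=[9 10 8 13]
Step 5: demand=3,sold=3 ship[2->3]=5 ship[1->2]=5 ship[0->1]=5 prod=5 -> inv=[9 10 8 15]
Step 6: demand=3,sold=3 ship[2->3]=5 ship[1->2]=5 ship[0->1]=5 prod=5 -> inv=[9 10 8 17]

9 10 8 17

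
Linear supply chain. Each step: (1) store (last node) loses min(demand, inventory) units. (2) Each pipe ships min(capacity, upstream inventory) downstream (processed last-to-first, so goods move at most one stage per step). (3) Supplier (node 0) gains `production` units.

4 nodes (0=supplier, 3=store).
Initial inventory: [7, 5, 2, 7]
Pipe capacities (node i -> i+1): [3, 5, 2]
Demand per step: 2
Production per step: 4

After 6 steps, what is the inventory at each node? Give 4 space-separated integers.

Step 1: demand=2,sold=2 ship[2->3]=2 ship[1->2]=5 ship[0->1]=3 prod=4 -> inv=[8 3 5 7]
Step 2: demand=2,sold=2 ship[2->3]=2 ship[1->2]=3 ship[0->1]=3 prod=4 -> inv=[9 3 6 7]
Step 3: demand=2,sold=2 ship[2->3]=2 ship[1->2]=3 ship[0->1]=3 prod=4 -> inv=[10 3 7 7]
Step 4: demand=2,sold=2 ship[2->3]=2 ship[1->2]=3 ship[0->1]=3 prod=4 -> inv=[11 3 8 7]
Step 5: demand=2,sold=2 ship[2->3]=2 ship[1->2]=3 ship[0->1]=3 prod=4 -> inv=[12 3 9 7]
Step 6: demand=2,sold=2 ship[2->3]=2 ship[1->2]=3 ship[0->1]=3 prod=4 -> inv=[13 3 10 7]

13 3 10 7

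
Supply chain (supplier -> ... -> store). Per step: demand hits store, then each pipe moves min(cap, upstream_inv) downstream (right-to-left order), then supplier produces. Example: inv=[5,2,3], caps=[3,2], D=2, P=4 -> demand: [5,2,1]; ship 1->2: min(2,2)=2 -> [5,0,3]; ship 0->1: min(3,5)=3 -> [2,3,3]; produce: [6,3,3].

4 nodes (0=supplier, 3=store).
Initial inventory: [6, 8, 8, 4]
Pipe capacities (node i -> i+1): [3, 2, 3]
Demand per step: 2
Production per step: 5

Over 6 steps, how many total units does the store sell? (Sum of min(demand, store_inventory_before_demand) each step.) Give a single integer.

Step 1: sold=2 (running total=2) -> [8 9 7 5]
Step 2: sold=2 (running total=4) -> [10 10 6 6]
Step 3: sold=2 (running total=6) -> [12 11 5 7]
Step 4: sold=2 (running total=8) -> [14 12 4 8]
Step 5: sold=2 (running total=10) -> [16 13 3 9]
Step 6: sold=2 (running total=12) -> [18 14 2 10]

Answer: 12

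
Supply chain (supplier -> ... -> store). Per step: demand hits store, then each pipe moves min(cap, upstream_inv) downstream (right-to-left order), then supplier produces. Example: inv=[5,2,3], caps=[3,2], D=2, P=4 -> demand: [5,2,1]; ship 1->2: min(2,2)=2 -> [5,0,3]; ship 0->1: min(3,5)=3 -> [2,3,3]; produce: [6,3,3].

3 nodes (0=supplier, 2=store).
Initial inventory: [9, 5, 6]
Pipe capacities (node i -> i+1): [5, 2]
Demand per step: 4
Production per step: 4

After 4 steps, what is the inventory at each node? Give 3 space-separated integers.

Step 1: demand=4,sold=4 ship[1->2]=2 ship[0->1]=5 prod=4 -> inv=[8 8 4]
Step 2: demand=4,sold=4 ship[1->2]=2 ship[0->1]=5 prod=4 -> inv=[7 11 2]
Step 3: demand=4,sold=2 ship[1->2]=2 ship[0->1]=5 prod=4 -> inv=[6 14 2]
Step 4: demand=4,sold=2 ship[1->2]=2 ship[0->1]=5 prod=4 -> inv=[5 17 2]

5 17 2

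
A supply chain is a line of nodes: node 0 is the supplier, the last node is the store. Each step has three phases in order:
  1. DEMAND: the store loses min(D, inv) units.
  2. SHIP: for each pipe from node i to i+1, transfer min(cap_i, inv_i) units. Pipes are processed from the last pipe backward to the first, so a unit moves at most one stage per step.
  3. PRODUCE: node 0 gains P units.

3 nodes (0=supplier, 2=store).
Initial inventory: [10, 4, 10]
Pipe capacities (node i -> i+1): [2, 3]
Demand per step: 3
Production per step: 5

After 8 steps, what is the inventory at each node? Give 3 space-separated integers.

Step 1: demand=3,sold=3 ship[1->2]=3 ship[0->1]=2 prod=5 -> inv=[13 3 10]
Step 2: demand=3,sold=3 ship[1->2]=3 ship[0->1]=2 prod=5 -> inv=[16 2 10]
Step 3: demand=3,sold=3 ship[1->2]=2 ship[0->1]=2 prod=5 -> inv=[19 2 9]
Step 4: demand=3,sold=3 ship[1->2]=2 ship[0->1]=2 prod=5 -> inv=[22 2 8]
Step 5: demand=3,sold=3 ship[1->2]=2 ship[0->1]=2 prod=5 -> inv=[25 2 7]
Step 6: demand=3,sold=3 ship[1->2]=2 ship[0->1]=2 prod=5 -> inv=[28 2 6]
Step 7: demand=3,sold=3 ship[1->2]=2 ship[0->1]=2 prod=5 -> inv=[31 2 5]
Step 8: demand=3,sold=3 ship[1->2]=2 ship[0->1]=2 prod=5 -> inv=[34 2 4]

34 2 4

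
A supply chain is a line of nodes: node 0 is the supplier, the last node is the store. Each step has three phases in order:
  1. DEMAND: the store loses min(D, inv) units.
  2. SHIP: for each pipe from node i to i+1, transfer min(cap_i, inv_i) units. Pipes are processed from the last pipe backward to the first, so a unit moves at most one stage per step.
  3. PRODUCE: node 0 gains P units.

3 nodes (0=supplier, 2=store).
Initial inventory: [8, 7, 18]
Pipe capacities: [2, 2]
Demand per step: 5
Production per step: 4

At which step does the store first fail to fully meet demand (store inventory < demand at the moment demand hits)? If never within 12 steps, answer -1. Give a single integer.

Step 1: demand=5,sold=5 ship[1->2]=2 ship[0->1]=2 prod=4 -> [10 7 15]
Step 2: demand=5,sold=5 ship[1->2]=2 ship[0->1]=2 prod=4 -> [12 7 12]
Step 3: demand=5,sold=5 ship[1->2]=2 ship[0->1]=2 prod=4 -> [14 7 9]
Step 4: demand=5,sold=5 ship[1->2]=2 ship[0->1]=2 prod=4 -> [16 7 6]
Step 5: demand=5,sold=5 ship[1->2]=2 ship[0->1]=2 prod=4 -> [18 7 3]
Step 6: demand=5,sold=3 ship[1->2]=2 ship[0->1]=2 prod=4 -> [20 7 2]
Step 7: demand=5,sold=2 ship[1->2]=2 ship[0->1]=2 prod=4 -> [22 7 2]
Step 8: demand=5,sold=2 ship[1->2]=2 ship[0->1]=2 prod=4 -> [24 7 2]
Step 9: demand=5,sold=2 ship[1->2]=2 ship[0->1]=2 prod=4 -> [26 7 2]
Step 10: demand=5,sold=2 ship[1->2]=2 ship[0->1]=2 prod=4 -> [28 7 2]
Step 11: demand=5,sold=2 ship[1->2]=2 ship[0->1]=2 prod=4 -> [30 7 2]
Step 12: demand=5,sold=2 ship[1->2]=2 ship[0->1]=2 prod=4 -> [32 7 2]
First stockout at step 6

6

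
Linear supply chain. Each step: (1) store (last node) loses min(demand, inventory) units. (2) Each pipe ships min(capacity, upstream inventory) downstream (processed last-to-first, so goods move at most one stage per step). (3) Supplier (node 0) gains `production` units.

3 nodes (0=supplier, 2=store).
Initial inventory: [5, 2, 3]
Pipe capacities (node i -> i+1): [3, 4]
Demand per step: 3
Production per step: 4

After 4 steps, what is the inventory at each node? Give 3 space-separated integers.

Step 1: demand=3,sold=3 ship[1->2]=2 ship[0->1]=3 prod=4 -> inv=[6 3 2]
Step 2: demand=3,sold=2 ship[1->2]=3 ship[0->1]=3 prod=4 -> inv=[7 3 3]
Step 3: demand=3,sold=3 ship[1->2]=3 ship[0->1]=3 prod=4 -> inv=[8 3 3]
Step 4: demand=3,sold=3 ship[1->2]=3 ship[0->1]=3 prod=4 -> inv=[9 3 3]

9 3 3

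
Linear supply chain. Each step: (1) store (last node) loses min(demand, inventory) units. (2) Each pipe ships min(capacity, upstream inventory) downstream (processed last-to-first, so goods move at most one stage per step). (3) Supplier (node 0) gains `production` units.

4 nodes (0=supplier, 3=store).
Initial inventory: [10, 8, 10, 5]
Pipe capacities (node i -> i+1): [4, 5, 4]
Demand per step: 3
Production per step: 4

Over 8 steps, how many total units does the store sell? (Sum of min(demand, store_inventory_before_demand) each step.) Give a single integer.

Answer: 24

Derivation:
Step 1: sold=3 (running total=3) -> [10 7 11 6]
Step 2: sold=3 (running total=6) -> [10 6 12 7]
Step 3: sold=3 (running total=9) -> [10 5 13 8]
Step 4: sold=3 (running total=12) -> [10 4 14 9]
Step 5: sold=3 (running total=15) -> [10 4 14 10]
Step 6: sold=3 (running total=18) -> [10 4 14 11]
Step 7: sold=3 (running total=21) -> [10 4 14 12]
Step 8: sold=3 (running total=24) -> [10 4 14 13]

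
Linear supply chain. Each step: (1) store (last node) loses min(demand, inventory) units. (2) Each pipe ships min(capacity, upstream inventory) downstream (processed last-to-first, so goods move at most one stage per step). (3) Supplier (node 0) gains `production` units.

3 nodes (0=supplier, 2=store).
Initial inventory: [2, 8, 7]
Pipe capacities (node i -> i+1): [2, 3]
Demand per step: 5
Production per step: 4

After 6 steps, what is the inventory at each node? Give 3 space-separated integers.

Step 1: demand=5,sold=5 ship[1->2]=3 ship[0->1]=2 prod=4 -> inv=[4 7 5]
Step 2: demand=5,sold=5 ship[1->2]=3 ship[0->1]=2 prod=4 -> inv=[6 6 3]
Step 3: demand=5,sold=3 ship[1->2]=3 ship[0->1]=2 prod=4 -> inv=[8 5 3]
Step 4: demand=5,sold=3 ship[1->2]=3 ship[0->1]=2 prod=4 -> inv=[10 4 3]
Step 5: demand=5,sold=3 ship[1->2]=3 ship[0->1]=2 prod=4 -> inv=[12 3 3]
Step 6: demand=5,sold=3 ship[1->2]=3 ship[0->1]=2 prod=4 -> inv=[14 2 3]

14 2 3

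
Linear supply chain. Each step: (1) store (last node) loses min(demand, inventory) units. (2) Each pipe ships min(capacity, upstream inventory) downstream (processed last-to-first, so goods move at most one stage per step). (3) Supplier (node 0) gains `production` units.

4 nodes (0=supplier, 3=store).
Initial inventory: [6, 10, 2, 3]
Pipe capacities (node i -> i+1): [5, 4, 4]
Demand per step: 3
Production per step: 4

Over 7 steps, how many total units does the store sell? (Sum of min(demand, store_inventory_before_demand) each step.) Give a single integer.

Answer: 20

Derivation:
Step 1: sold=3 (running total=3) -> [5 11 4 2]
Step 2: sold=2 (running total=5) -> [4 12 4 4]
Step 3: sold=3 (running total=8) -> [4 12 4 5]
Step 4: sold=3 (running total=11) -> [4 12 4 6]
Step 5: sold=3 (running total=14) -> [4 12 4 7]
Step 6: sold=3 (running total=17) -> [4 12 4 8]
Step 7: sold=3 (running total=20) -> [4 12 4 9]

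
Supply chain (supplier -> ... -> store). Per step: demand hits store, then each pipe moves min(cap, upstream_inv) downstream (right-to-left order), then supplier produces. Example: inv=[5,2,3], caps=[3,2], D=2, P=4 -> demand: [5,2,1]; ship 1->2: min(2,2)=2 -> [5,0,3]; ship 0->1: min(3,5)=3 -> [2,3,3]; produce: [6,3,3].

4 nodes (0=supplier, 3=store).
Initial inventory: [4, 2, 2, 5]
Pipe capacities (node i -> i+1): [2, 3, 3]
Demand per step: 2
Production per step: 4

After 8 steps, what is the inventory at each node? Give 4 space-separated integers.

Step 1: demand=2,sold=2 ship[2->3]=2 ship[1->2]=2 ship[0->1]=2 prod=4 -> inv=[6 2 2 5]
Step 2: demand=2,sold=2 ship[2->3]=2 ship[1->2]=2 ship[0->1]=2 prod=4 -> inv=[8 2 2 5]
Step 3: demand=2,sold=2 ship[2->3]=2 ship[1->2]=2 ship[0->1]=2 prod=4 -> inv=[10 2 2 5]
Step 4: demand=2,sold=2 ship[2->3]=2 ship[1->2]=2 ship[0->1]=2 prod=4 -> inv=[12 2 2 5]
Step 5: demand=2,sold=2 ship[2->3]=2 ship[1->2]=2 ship[0->1]=2 prod=4 -> inv=[14 2 2 5]
Step 6: demand=2,sold=2 ship[2->3]=2 ship[1->2]=2 ship[0->1]=2 prod=4 -> inv=[16 2 2 5]
Step 7: demand=2,sold=2 ship[2->3]=2 ship[1->2]=2 ship[0->1]=2 prod=4 -> inv=[18 2 2 5]
Step 8: demand=2,sold=2 ship[2->3]=2 ship[1->2]=2 ship[0->1]=2 prod=4 -> inv=[20 2 2 5]

20 2 2 5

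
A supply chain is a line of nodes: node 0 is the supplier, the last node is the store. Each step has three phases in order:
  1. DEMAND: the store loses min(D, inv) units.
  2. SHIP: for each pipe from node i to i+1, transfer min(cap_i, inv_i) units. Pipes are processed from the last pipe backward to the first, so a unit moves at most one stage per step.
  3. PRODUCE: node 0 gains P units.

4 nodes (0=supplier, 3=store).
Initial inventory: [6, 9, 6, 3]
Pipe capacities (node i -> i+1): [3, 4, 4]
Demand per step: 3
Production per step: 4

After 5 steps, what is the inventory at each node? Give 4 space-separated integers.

Step 1: demand=3,sold=3 ship[2->3]=4 ship[1->2]=4 ship[0->1]=3 prod=4 -> inv=[7 8 6 4]
Step 2: demand=3,sold=3 ship[2->3]=4 ship[1->2]=4 ship[0->1]=3 prod=4 -> inv=[8 7 6 5]
Step 3: demand=3,sold=3 ship[2->3]=4 ship[1->2]=4 ship[0->1]=3 prod=4 -> inv=[9 6 6 6]
Step 4: demand=3,sold=3 ship[2->3]=4 ship[1->2]=4 ship[0->1]=3 prod=4 -> inv=[10 5 6 7]
Step 5: demand=3,sold=3 ship[2->3]=4 ship[1->2]=4 ship[0->1]=3 prod=4 -> inv=[11 4 6 8]

11 4 6 8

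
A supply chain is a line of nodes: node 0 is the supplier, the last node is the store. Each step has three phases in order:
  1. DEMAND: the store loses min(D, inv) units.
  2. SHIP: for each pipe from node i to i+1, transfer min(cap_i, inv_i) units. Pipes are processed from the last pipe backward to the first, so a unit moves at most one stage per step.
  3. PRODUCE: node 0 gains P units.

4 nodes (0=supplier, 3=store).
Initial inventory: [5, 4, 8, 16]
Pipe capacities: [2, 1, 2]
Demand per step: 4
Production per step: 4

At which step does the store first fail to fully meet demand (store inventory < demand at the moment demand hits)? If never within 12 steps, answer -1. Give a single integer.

Step 1: demand=4,sold=4 ship[2->3]=2 ship[1->2]=1 ship[0->1]=2 prod=4 -> [7 5 7 14]
Step 2: demand=4,sold=4 ship[2->3]=2 ship[1->2]=1 ship[0->1]=2 prod=4 -> [9 6 6 12]
Step 3: demand=4,sold=4 ship[2->3]=2 ship[1->2]=1 ship[0->1]=2 prod=4 -> [11 7 5 10]
Step 4: demand=4,sold=4 ship[2->3]=2 ship[1->2]=1 ship[0->1]=2 prod=4 -> [13 8 4 8]
Step 5: demand=4,sold=4 ship[2->3]=2 ship[1->2]=1 ship[0->1]=2 prod=4 -> [15 9 3 6]
Step 6: demand=4,sold=4 ship[2->3]=2 ship[1->2]=1 ship[0->1]=2 prod=4 -> [17 10 2 4]
Step 7: demand=4,sold=4 ship[2->3]=2 ship[1->2]=1 ship[0->1]=2 prod=4 -> [19 11 1 2]
Step 8: demand=4,sold=2 ship[2->3]=1 ship[1->2]=1 ship[0->1]=2 prod=4 -> [21 12 1 1]
Step 9: demand=4,sold=1 ship[2->3]=1 ship[1->2]=1 ship[0->1]=2 prod=4 -> [23 13 1 1]
Step 10: demand=4,sold=1 ship[2->3]=1 ship[1->2]=1 ship[0->1]=2 prod=4 -> [25 14 1 1]
Step 11: demand=4,sold=1 ship[2->3]=1 ship[1->2]=1 ship[0->1]=2 prod=4 -> [27 15 1 1]
Step 12: demand=4,sold=1 ship[2->3]=1 ship[1->2]=1 ship[0->1]=2 prod=4 -> [29 16 1 1]
First stockout at step 8

8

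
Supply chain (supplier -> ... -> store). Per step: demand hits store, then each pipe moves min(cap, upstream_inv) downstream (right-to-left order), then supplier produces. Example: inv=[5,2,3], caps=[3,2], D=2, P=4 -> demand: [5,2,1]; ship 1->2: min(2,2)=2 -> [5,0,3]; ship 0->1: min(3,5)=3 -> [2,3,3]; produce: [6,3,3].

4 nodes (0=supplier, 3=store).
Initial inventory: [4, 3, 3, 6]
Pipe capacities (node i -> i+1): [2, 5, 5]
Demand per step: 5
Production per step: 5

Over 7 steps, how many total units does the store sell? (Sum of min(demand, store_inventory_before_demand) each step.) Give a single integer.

Step 1: sold=5 (running total=5) -> [7 2 3 4]
Step 2: sold=4 (running total=9) -> [10 2 2 3]
Step 3: sold=3 (running total=12) -> [13 2 2 2]
Step 4: sold=2 (running total=14) -> [16 2 2 2]
Step 5: sold=2 (running total=16) -> [19 2 2 2]
Step 6: sold=2 (running total=18) -> [22 2 2 2]
Step 7: sold=2 (running total=20) -> [25 2 2 2]

Answer: 20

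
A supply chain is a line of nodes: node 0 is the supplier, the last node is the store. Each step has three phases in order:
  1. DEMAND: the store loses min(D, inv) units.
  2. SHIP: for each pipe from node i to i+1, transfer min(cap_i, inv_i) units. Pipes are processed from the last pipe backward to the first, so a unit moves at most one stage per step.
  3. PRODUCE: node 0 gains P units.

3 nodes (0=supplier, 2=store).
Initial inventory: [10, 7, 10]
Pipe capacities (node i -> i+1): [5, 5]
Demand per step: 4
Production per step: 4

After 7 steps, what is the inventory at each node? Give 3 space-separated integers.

Step 1: demand=4,sold=4 ship[1->2]=5 ship[0->1]=5 prod=4 -> inv=[9 7 11]
Step 2: demand=4,sold=4 ship[1->2]=5 ship[0->1]=5 prod=4 -> inv=[8 7 12]
Step 3: demand=4,sold=4 ship[1->2]=5 ship[0->1]=5 prod=4 -> inv=[7 7 13]
Step 4: demand=4,sold=4 ship[1->2]=5 ship[0->1]=5 prod=4 -> inv=[6 7 14]
Step 5: demand=4,sold=4 ship[1->2]=5 ship[0->1]=5 prod=4 -> inv=[5 7 15]
Step 6: demand=4,sold=4 ship[1->2]=5 ship[0->1]=5 prod=4 -> inv=[4 7 16]
Step 7: demand=4,sold=4 ship[1->2]=5 ship[0->1]=4 prod=4 -> inv=[4 6 17]

4 6 17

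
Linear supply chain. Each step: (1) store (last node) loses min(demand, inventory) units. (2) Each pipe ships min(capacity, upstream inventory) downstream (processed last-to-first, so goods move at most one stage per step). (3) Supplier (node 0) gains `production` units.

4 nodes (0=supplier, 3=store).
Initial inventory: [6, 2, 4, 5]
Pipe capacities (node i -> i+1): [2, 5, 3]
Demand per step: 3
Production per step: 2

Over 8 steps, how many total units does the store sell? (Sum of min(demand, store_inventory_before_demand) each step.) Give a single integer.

Answer: 21

Derivation:
Step 1: sold=3 (running total=3) -> [6 2 3 5]
Step 2: sold=3 (running total=6) -> [6 2 2 5]
Step 3: sold=3 (running total=9) -> [6 2 2 4]
Step 4: sold=3 (running total=12) -> [6 2 2 3]
Step 5: sold=3 (running total=15) -> [6 2 2 2]
Step 6: sold=2 (running total=17) -> [6 2 2 2]
Step 7: sold=2 (running total=19) -> [6 2 2 2]
Step 8: sold=2 (running total=21) -> [6 2 2 2]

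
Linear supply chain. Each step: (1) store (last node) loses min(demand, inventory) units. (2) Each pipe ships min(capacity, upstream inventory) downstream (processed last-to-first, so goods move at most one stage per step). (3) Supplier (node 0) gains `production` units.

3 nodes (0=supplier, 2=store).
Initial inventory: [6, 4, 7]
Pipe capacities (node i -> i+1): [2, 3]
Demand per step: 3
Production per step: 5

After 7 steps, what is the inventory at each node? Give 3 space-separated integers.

Step 1: demand=3,sold=3 ship[1->2]=3 ship[0->1]=2 prod=5 -> inv=[9 3 7]
Step 2: demand=3,sold=3 ship[1->2]=3 ship[0->1]=2 prod=5 -> inv=[12 2 7]
Step 3: demand=3,sold=3 ship[1->2]=2 ship[0->1]=2 prod=5 -> inv=[15 2 6]
Step 4: demand=3,sold=3 ship[1->2]=2 ship[0->1]=2 prod=5 -> inv=[18 2 5]
Step 5: demand=3,sold=3 ship[1->2]=2 ship[0->1]=2 prod=5 -> inv=[21 2 4]
Step 6: demand=3,sold=3 ship[1->2]=2 ship[0->1]=2 prod=5 -> inv=[24 2 3]
Step 7: demand=3,sold=3 ship[1->2]=2 ship[0->1]=2 prod=5 -> inv=[27 2 2]

27 2 2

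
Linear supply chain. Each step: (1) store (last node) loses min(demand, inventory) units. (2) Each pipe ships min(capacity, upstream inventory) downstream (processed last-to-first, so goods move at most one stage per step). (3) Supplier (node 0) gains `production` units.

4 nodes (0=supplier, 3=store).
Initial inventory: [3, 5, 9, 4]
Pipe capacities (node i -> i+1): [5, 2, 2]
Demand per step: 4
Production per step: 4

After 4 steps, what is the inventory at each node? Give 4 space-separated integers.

Step 1: demand=4,sold=4 ship[2->3]=2 ship[1->2]=2 ship[0->1]=3 prod=4 -> inv=[4 6 9 2]
Step 2: demand=4,sold=2 ship[2->3]=2 ship[1->2]=2 ship[0->1]=4 prod=4 -> inv=[4 8 9 2]
Step 3: demand=4,sold=2 ship[2->3]=2 ship[1->2]=2 ship[0->1]=4 prod=4 -> inv=[4 10 9 2]
Step 4: demand=4,sold=2 ship[2->3]=2 ship[1->2]=2 ship[0->1]=4 prod=4 -> inv=[4 12 9 2]

4 12 9 2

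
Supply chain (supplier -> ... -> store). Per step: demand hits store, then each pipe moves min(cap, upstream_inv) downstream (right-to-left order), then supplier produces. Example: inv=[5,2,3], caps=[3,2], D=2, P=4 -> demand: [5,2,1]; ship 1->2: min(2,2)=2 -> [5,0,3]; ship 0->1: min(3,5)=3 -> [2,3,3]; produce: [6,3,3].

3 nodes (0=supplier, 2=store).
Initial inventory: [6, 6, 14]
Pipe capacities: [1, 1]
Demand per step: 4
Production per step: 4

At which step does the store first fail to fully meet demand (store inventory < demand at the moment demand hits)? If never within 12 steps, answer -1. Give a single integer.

Step 1: demand=4,sold=4 ship[1->2]=1 ship[0->1]=1 prod=4 -> [9 6 11]
Step 2: demand=4,sold=4 ship[1->2]=1 ship[0->1]=1 prod=4 -> [12 6 8]
Step 3: demand=4,sold=4 ship[1->2]=1 ship[0->1]=1 prod=4 -> [15 6 5]
Step 4: demand=4,sold=4 ship[1->2]=1 ship[0->1]=1 prod=4 -> [18 6 2]
Step 5: demand=4,sold=2 ship[1->2]=1 ship[0->1]=1 prod=4 -> [21 6 1]
Step 6: demand=4,sold=1 ship[1->2]=1 ship[0->1]=1 prod=4 -> [24 6 1]
Step 7: demand=4,sold=1 ship[1->2]=1 ship[0->1]=1 prod=4 -> [27 6 1]
Step 8: demand=4,sold=1 ship[1->2]=1 ship[0->1]=1 prod=4 -> [30 6 1]
Step 9: demand=4,sold=1 ship[1->2]=1 ship[0->1]=1 prod=4 -> [33 6 1]
Step 10: demand=4,sold=1 ship[1->2]=1 ship[0->1]=1 prod=4 -> [36 6 1]
Step 11: demand=4,sold=1 ship[1->2]=1 ship[0->1]=1 prod=4 -> [39 6 1]
Step 12: demand=4,sold=1 ship[1->2]=1 ship[0->1]=1 prod=4 -> [42 6 1]
First stockout at step 5

5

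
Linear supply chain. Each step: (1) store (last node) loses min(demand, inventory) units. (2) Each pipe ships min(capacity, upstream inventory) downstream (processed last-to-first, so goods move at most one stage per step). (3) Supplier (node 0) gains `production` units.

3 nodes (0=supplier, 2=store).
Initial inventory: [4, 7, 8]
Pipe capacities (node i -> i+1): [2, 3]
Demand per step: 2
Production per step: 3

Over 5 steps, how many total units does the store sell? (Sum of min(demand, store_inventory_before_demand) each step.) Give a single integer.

Answer: 10

Derivation:
Step 1: sold=2 (running total=2) -> [5 6 9]
Step 2: sold=2 (running total=4) -> [6 5 10]
Step 3: sold=2 (running total=6) -> [7 4 11]
Step 4: sold=2 (running total=8) -> [8 3 12]
Step 5: sold=2 (running total=10) -> [9 2 13]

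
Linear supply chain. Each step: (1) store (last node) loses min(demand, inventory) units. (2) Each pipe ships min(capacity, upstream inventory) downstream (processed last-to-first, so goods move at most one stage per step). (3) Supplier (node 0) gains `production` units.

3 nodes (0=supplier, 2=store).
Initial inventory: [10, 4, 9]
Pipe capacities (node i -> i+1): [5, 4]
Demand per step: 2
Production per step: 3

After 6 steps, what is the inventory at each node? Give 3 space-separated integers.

Step 1: demand=2,sold=2 ship[1->2]=4 ship[0->1]=5 prod=3 -> inv=[8 5 11]
Step 2: demand=2,sold=2 ship[1->2]=4 ship[0->1]=5 prod=3 -> inv=[6 6 13]
Step 3: demand=2,sold=2 ship[1->2]=4 ship[0->1]=5 prod=3 -> inv=[4 7 15]
Step 4: demand=2,sold=2 ship[1->2]=4 ship[0->1]=4 prod=3 -> inv=[3 7 17]
Step 5: demand=2,sold=2 ship[1->2]=4 ship[0->1]=3 prod=3 -> inv=[3 6 19]
Step 6: demand=2,sold=2 ship[1->2]=4 ship[0->1]=3 prod=3 -> inv=[3 5 21]

3 5 21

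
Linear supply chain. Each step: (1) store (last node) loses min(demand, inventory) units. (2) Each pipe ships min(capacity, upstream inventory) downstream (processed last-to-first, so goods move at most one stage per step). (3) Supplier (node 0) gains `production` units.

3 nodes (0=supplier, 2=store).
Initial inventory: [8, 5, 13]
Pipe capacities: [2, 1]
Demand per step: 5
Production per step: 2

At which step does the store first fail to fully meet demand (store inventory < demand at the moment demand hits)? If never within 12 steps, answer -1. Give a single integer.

Step 1: demand=5,sold=5 ship[1->2]=1 ship[0->1]=2 prod=2 -> [8 6 9]
Step 2: demand=5,sold=5 ship[1->2]=1 ship[0->1]=2 prod=2 -> [8 7 5]
Step 3: demand=5,sold=5 ship[1->2]=1 ship[0->1]=2 prod=2 -> [8 8 1]
Step 4: demand=5,sold=1 ship[1->2]=1 ship[0->1]=2 prod=2 -> [8 9 1]
Step 5: demand=5,sold=1 ship[1->2]=1 ship[0->1]=2 prod=2 -> [8 10 1]
Step 6: demand=5,sold=1 ship[1->2]=1 ship[0->1]=2 prod=2 -> [8 11 1]
Step 7: demand=5,sold=1 ship[1->2]=1 ship[0->1]=2 prod=2 -> [8 12 1]
Step 8: demand=5,sold=1 ship[1->2]=1 ship[0->1]=2 prod=2 -> [8 13 1]
Step 9: demand=5,sold=1 ship[1->2]=1 ship[0->1]=2 prod=2 -> [8 14 1]
Step 10: demand=5,sold=1 ship[1->2]=1 ship[0->1]=2 prod=2 -> [8 15 1]
Step 11: demand=5,sold=1 ship[1->2]=1 ship[0->1]=2 prod=2 -> [8 16 1]
Step 12: demand=5,sold=1 ship[1->2]=1 ship[0->1]=2 prod=2 -> [8 17 1]
First stockout at step 4

4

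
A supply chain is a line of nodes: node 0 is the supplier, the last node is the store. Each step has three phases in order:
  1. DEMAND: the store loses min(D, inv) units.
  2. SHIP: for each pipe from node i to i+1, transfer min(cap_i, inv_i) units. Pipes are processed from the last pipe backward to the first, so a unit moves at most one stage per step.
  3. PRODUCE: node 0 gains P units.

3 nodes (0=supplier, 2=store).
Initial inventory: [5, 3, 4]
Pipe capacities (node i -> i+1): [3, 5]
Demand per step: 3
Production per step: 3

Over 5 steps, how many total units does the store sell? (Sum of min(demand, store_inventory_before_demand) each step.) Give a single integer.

Answer: 15

Derivation:
Step 1: sold=3 (running total=3) -> [5 3 4]
Step 2: sold=3 (running total=6) -> [5 3 4]
Step 3: sold=3 (running total=9) -> [5 3 4]
Step 4: sold=3 (running total=12) -> [5 3 4]
Step 5: sold=3 (running total=15) -> [5 3 4]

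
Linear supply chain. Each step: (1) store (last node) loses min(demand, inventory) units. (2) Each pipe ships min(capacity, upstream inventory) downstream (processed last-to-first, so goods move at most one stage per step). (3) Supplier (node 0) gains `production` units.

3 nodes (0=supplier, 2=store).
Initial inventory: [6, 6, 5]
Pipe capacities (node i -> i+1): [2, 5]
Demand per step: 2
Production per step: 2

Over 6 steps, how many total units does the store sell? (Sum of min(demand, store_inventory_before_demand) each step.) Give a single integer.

Step 1: sold=2 (running total=2) -> [6 3 8]
Step 2: sold=2 (running total=4) -> [6 2 9]
Step 3: sold=2 (running total=6) -> [6 2 9]
Step 4: sold=2 (running total=8) -> [6 2 9]
Step 5: sold=2 (running total=10) -> [6 2 9]
Step 6: sold=2 (running total=12) -> [6 2 9]

Answer: 12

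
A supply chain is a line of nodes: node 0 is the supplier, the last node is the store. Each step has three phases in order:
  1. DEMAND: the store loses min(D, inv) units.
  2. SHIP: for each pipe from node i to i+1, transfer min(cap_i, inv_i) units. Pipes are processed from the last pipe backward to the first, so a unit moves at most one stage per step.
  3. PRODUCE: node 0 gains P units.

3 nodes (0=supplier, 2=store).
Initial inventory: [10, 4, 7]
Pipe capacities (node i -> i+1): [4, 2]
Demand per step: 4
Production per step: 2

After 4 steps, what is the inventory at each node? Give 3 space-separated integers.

Step 1: demand=4,sold=4 ship[1->2]=2 ship[0->1]=4 prod=2 -> inv=[8 6 5]
Step 2: demand=4,sold=4 ship[1->2]=2 ship[0->1]=4 prod=2 -> inv=[6 8 3]
Step 3: demand=4,sold=3 ship[1->2]=2 ship[0->1]=4 prod=2 -> inv=[4 10 2]
Step 4: demand=4,sold=2 ship[1->2]=2 ship[0->1]=4 prod=2 -> inv=[2 12 2]

2 12 2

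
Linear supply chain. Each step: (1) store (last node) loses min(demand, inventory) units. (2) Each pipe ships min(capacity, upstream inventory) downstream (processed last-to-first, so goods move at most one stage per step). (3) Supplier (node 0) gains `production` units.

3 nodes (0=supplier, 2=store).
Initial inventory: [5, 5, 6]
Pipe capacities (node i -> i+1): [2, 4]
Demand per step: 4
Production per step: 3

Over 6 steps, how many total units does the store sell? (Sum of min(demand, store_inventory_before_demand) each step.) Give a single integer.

Step 1: sold=4 (running total=4) -> [6 3 6]
Step 2: sold=4 (running total=8) -> [7 2 5]
Step 3: sold=4 (running total=12) -> [8 2 3]
Step 4: sold=3 (running total=15) -> [9 2 2]
Step 5: sold=2 (running total=17) -> [10 2 2]
Step 6: sold=2 (running total=19) -> [11 2 2]

Answer: 19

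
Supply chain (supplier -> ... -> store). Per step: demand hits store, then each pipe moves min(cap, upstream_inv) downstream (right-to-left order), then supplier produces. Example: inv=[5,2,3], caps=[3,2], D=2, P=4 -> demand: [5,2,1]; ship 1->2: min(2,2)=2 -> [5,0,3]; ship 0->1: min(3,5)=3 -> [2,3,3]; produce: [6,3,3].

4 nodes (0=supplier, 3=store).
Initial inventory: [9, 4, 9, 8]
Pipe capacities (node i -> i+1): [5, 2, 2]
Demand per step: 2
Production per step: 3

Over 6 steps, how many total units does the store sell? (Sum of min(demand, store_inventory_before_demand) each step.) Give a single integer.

Step 1: sold=2 (running total=2) -> [7 7 9 8]
Step 2: sold=2 (running total=4) -> [5 10 9 8]
Step 3: sold=2 (running total=6) -> [3 13 9 8]
Step 4: sold=2 (running total=8) -> [3 14 9 8]
Step 5: sold=2 (running total=10) -> [3 15 9 8]
Step 6: sold=2 (running total=12) -> [3 16 9 8]

Answer: 12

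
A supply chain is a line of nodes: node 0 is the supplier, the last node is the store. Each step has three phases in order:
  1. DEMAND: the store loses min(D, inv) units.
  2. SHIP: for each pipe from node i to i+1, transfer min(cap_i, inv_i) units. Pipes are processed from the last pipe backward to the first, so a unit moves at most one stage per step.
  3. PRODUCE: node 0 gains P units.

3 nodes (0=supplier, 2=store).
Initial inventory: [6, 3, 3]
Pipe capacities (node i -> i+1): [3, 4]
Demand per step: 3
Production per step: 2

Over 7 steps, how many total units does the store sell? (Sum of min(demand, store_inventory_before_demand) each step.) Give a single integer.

Answer: 20

Derivation:
Step 1: sold=3 (running total=3) -> [5 3 3]
Step 2: sold=3 (running total=6) -> [4 3 3]
Step 3: sold=3 (running total=9) -> [3 3 3]
Step 4: sold=3 (running total=12) -> [2 3 3]
Step 5: sold=3 (running total=15) -> [2 2 3]
Step 6: sold=3 (running total=18) -> [2 2 2]
Step 7: sold=2 (running total=20) -> [2 2 2]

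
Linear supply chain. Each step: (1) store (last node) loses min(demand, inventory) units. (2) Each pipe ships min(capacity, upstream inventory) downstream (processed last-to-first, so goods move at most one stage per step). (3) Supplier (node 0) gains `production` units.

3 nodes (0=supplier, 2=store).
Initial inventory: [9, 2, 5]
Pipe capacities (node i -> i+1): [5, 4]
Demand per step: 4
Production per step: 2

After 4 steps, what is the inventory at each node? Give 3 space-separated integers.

Step 1: demand=4,sold=4 ship[1->2]=2 ship[0->1]=5 prod=2 -> inv=[6 5 3]
Step 2: demand=4,sold=3 ship[1->2]=4 ship[0->1]=5 prod=2 -> inv=[3 6 4]
Step 3: demand=4,sold=4 ship[1->2]=4 ship[0->1]=3 prod=2 -> inv=[2 5 4]
Step 4: demand=4,sold=4 ship[1->2]=4 ship[0->1]=2 prod=2 -> inv=[2 3 4]

2 3 4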